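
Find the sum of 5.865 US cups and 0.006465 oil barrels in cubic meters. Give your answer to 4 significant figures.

5.865 US cup = 0.00138759 m³ and 0.006465 bbl = 0.00102785 m³.
0.00138759 + 0.00102785 ≈ 0.002415 m³.

0.002415 m³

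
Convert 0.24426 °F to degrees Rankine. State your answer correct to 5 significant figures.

°R = °F + 459.67.
Applying the formula gives 459.91 °R.

459.91 degrees Rankine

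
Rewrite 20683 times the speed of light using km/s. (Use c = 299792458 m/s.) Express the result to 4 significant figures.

6.201 × 10^9 km/s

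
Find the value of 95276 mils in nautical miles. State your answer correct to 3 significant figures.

1 mil = 1.37149e-8 nmi.
Then 95276 × 1.37149e-8 ≈ 0.00131 nmi.

0.00131 nmi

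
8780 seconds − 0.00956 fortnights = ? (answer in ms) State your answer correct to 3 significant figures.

8780 s = 8.78000 × 10^6 ms and 0.00956 fortnight = 1.15638 × 10^7 ms.
8.78000 × 10^6 − 1.15638 × 10^7 ≈ -2.78 × 10^6 ms.

-2.78 × 10^6 ms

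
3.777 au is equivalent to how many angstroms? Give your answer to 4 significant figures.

5.650e+21 Å

1 au = 1.49598e+21 angstroms.
So 3.777 × 1.49598e+21 ≈ 5.650e+21 Å.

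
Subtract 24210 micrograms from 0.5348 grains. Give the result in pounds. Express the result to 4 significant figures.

2.303 × 10^-5 pounds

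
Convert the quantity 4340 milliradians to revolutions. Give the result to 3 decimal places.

0.691 rev

1 milliradian = 0.000159155 revolutions.
So 4340 × 0.000159155 ≈ 0.691 rev.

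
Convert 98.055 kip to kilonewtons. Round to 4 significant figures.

436.2 kilonewtons

1 kip = 4.44822 kN.
Thus 98.055 × 4.44822 ≈ 436.2 kN.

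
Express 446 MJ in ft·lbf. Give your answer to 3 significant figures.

1 megajoule = 737562 ft·lbf.
446 × 737562 ≈ 3.29 × 10^8 ft·lbf.

3.29 × 10^8 ft·lbf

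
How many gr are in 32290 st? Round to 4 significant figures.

3.164 × 10^9 gr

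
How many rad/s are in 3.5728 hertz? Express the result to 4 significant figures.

22.45 rad/s

1 Hz = 6.28319 radians per second.
So 3.5728 × 6.28319 ≈ 22.45 rad/s.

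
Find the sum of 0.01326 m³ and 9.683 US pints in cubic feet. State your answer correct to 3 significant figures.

0.01326 m³ = 0.468272 ft³ and 9.683 US pt = 0.161804 ft³.
0.468272 + 0.161804 ≈ 0.630 ft³.

0.630 cubic feet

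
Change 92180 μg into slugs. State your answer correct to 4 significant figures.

1 microgram = 6.85218 × 10^-11 slug.
So 92180 × 6.85218 × 10^-11 ≈ 6.316 × 10^-6 slug.

6.316 × 10^-6 slug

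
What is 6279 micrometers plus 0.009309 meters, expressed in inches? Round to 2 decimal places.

6279 μm = 0.247205 in and 0.009309 m = 0.366496 in.
0.247205 + 0.366496 ≈ 0.61 in.

0.61 in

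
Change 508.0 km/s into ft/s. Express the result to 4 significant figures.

1 kilometer per second = 3280.84 ft/s.
508.0 × 3280.84 ≈ 1.667 × 10^6 ft/s.

1.667 × 10^6 ft/s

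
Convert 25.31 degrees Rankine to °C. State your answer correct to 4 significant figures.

°R = (°C + 273.15) × 9/5.
Applying the formula gives -259.1 °C.

-259.1 degrees Celsius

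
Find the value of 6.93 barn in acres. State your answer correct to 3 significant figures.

1 barn = 2.47105 × 10^-32 acre.
Thus 6.93 × 2.47105 × 10^-32 ≈ 1.71 × 10^-31 acre.

1.71 × 10^-31 acre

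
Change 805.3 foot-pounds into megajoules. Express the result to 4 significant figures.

1 foot-pound = 1.35582 × 10^-6 megajoules.
Then 805.3 × 1.35582 × 10^-6 ≈ 0.001092 MJ.

0.001092 MJ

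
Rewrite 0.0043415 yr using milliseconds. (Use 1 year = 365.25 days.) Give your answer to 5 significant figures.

1.3701e+8 ms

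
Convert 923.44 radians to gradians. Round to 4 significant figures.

1 rad = 63.6620 gradians.
Then 923.44 × 63.6620 ≈ 58790 grad.

58790 grad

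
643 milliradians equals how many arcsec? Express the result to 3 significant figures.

1 milliradian = 206.265 arcsec.
So 643 × 206.265 ≈ 133000 arcsec.

133000 arcsec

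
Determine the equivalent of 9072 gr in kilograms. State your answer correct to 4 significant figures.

1 grain = 6.47989e-5 kg.
Then 9072 × 6.47989e-5 ≈ 0.5879 kg.

0.5879 kilograms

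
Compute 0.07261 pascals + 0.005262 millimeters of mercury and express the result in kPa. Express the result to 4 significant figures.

0.0007742 kPa

0.07261 Pa = 7.26100e-5 kPa and 0.005262 mmHg = 0.000701542 kPa.
7.26100e-5 + 0.000701542 ≈ 0.0007742 kPa.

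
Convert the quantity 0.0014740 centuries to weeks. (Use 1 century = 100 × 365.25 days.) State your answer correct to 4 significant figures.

7.691 weeks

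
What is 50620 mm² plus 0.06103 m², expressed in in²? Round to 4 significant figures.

50620 mm² = 78.4612 in² and 0.06103 m² = 94.5967 in².
78.4612 + 94.5967 ≈ 173.1 in².

173.1 square inches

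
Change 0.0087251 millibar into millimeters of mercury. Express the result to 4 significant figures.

0.006544 millimeters of mercury

1 mbar = 0.750062 mmHg.
So 0.0087251 × 0.750062 ≈ 0.006544 mmHg.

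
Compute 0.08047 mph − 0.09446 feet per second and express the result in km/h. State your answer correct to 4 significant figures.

0.08047 mph = 0.1295039 km/h and 0.09446 ft/s = 0.1036491 km/h.
0.1295039 − 0.1036491 ≈ 0.02585 km/h.

0.02585 kilometers per hour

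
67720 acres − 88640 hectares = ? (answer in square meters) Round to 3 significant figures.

-6.12 × 10^8 m²

67720 acre = 2.74053 × 10^8 m² and 88640 ha = 8.86400 × 10^8 m².
2.74053 × 10^8 − 8.86400 × 10^8 ≈ -6.12 × 10^8 m².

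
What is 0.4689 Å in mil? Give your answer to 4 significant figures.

1 Å = 3.93701 × 10^-6 mil.
Then 0.4689 × 3.93701 × 10^-6 ≈ 1.846 × 10^-6 mil.

1.846 × 10^-6 mil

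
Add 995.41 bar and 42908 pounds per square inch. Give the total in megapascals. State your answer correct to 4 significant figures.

995.41 bar = 99.5410 MPa and 42908 psi = 295.840 MPa.
99.5410 + 295.840 ≈ 395.4 MPa.

395.4 MPa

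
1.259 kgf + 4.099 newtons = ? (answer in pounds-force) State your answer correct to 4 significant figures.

3.697 lbf

1.259 kgf = 2.77562 lbf and 4.099 N = 0.921492 lbf.
2.77562 + 0.921492 ≈ 3.697 lbf.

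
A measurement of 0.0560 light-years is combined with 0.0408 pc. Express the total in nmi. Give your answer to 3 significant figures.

0.0560 ly = 2.86070e+11 nmi and 0.0408 pc = 6.79782e+11 nmi.
2.86070e+11 + 6.79782e+11 ≈ 9.66e+11 nmi.

9.66e+11 nmi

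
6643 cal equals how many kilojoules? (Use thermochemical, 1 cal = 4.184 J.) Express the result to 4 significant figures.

27.79 kilojoules

1 cal = 0.00418400 kJ.
6643 × 0.00418400 ≈ 27.79 kJ.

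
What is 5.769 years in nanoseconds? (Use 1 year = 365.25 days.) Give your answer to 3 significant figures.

1.82e+17 ns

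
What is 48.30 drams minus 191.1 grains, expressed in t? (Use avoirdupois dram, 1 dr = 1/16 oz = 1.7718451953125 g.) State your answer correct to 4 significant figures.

7.320e-5 metric tons

48.30 dr = 8.55801e-5 t and 191.1 gr = 1.23831e-5 t.
8.55801e-5 − 1.23831e-5 ≈ 7.320e-5 t.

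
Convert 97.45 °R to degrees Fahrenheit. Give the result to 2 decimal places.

°R = °F + 459.67.
Applying the formula gives -362.22 °F.

-362.22 °F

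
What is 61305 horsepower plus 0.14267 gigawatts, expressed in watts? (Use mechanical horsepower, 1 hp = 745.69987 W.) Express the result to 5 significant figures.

61305 hp = 4.57151e+7 W and 0.14267 GW = 1.42670e+8 W.
4.57151e+7 + 1.42670e+8 ≈ 1.8839e+8 W.

1.8839e+8 W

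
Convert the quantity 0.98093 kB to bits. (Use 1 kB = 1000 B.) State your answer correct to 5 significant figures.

1 kilobyte = 8000.00 bits.
So 0.98093 × 8000.00 ≈ 7847.4 bit.

7847.4 bit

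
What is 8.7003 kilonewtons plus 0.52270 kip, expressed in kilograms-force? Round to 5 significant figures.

8.7003 kN = 887.184 kgf and 0.52270 kip = 237.093 kgf.
887.184 + 237.093 ≈ 1124.3 kgf.

1124.3 kilograms-force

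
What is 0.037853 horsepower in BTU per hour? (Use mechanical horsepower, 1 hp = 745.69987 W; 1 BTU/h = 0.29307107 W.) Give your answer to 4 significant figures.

1 hp = 2544.43 BTU/h.
Thus 0.037853 × 2544.43 ≈ 96.31 BTU/h.

96.31 BTU per hour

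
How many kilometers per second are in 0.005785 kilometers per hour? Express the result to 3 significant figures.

1.61e-6 kilometers per second

1 km/h = 0.000277778 kilometers per second.
Thus 0.005785 × 0.000277778 ≈ 1.61e-6 km/s.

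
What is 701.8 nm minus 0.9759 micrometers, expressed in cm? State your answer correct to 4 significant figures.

701.8 nm = 7.01800 × 10^-5 cm and 0.9759 μm = 9.75900 × 10^-5 cm.
7.01800 × 10^-5 − 9.75900 × 10^-5 ≈ -2.741 × 10^-5 cm.

-2.741 × 10^-5 centimeters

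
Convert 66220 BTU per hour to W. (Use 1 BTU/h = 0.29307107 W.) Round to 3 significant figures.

19400 W

1 BTU per hour = 0.293071 W.
Then 66220 × 0.293071 ≈ 19400 W.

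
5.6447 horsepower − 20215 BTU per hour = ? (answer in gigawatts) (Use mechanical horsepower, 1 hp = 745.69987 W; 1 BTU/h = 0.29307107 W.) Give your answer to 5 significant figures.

5.6447 hp = 4.20925e-6 GW and 20215 BTU/h = 5.92443e-6 GW.
4.20925e-6 − 5.92443e-6 ≈ -1.7152e-6 GW.

-1.7152e-6 GW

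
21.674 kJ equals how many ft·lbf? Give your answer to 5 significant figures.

15986 foot-pounds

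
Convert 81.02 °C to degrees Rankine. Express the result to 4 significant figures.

637.5 degrees Rankine

°R = (°C + 273.15) × 9/5.
Applying the formula gives 637.5 °R.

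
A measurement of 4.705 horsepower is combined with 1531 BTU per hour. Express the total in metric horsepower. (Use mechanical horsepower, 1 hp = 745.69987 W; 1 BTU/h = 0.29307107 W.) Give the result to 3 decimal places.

5.380 PS

4.705 hp = 4.77026 PS and 1531 BTU/h = 0.610051 PS.
4.77026 + 0.610051 ≈ 5.380 PS.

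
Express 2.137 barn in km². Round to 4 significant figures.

2.137 × 10^-34 km²

1 barn = 1.00000 × 10^-34 square kilometers.
2.137 × 1.00000 × 10^-34 ≈ 2.137 × 10^-34 km².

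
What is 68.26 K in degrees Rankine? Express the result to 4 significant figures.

122.9 °R

°R = K × 9/5.
Applying the formula gives 122.9 °R.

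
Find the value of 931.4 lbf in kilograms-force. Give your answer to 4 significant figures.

1 lbf = 0.453592 kgf.
931.4 × 0.453592 ≈ 422.5 kgf.

422.5 kgf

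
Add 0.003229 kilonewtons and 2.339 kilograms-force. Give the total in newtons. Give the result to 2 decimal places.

26.17 N

0.003229 kN = 3.22900 N and 2.339 kgf = 22.9378 N.
3.22900 + 22.9378 ≈ 26.17 N.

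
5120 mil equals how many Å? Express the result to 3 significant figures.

1 mil = 254000 angstroms.
So 5120 × 254000 ≈ 1.30e+9 Å.

1.30e+9 Å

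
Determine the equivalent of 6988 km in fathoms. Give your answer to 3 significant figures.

3.82e+6 fathoms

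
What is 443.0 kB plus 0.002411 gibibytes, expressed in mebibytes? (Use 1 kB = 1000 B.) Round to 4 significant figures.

443.0 kB = 0.422478 MiB and 0.002411 GiB = 2.46886 MiB.
0.422478 + 2.46886 ≈ 2.891 MiB.

2.891 mebibytes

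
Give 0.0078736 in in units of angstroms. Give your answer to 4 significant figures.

2.000e+6 Å

1 in = 2.54000e+8 Å.
So 0.0078736 × 2.54000e+8 ≈ 2.000e+6 Å.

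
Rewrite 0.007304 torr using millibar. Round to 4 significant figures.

0.009738 mbar

1 torr = 1.33322 mbar.
Then 0.007304 × 1.33322 ≈ 0.009738 mbar.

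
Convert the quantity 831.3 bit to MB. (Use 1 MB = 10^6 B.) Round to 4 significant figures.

1 bit = 1.25000 × 10^-7 MB.
Thus 831.3 × 1.25000 × 10^-7 ≈ 0.0001039 MB.

0.0001039 MB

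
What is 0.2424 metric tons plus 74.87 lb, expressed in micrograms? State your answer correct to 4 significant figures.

0.2424 t = 2.42400e+11 μg and 74.87 lb = 3.39605e+10 μg.
2.42400e+11 + 3.39605e+10 ≈ 2.764e+11 μg.

2.764e+11 micrograms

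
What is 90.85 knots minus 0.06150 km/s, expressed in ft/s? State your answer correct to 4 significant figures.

-48.43 feet per second

90.85 kn = 153.338 ft/s and 0.06150 km/s = 201.772 ft/s.
153.338 − 201.772 ≈ -48.43 ft/s.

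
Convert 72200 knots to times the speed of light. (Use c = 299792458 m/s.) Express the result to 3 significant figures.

1 knot = 1.71600 × 10^-9 c.
Thus 72200 × 1.71600 × 10^-9 ≈ 0.000124 c.

0.000124 times the speed of light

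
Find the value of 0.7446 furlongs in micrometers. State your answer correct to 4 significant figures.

1.498 × 10^8 μm

1 furlong = 2.01168 × 10^8 micrometers.
Then 0.7446 × 2.01168 × 10^8 ≈ 1.498 × 10^8 μm.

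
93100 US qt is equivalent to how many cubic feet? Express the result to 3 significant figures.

1 US qt = 0.0334201 ft³.
Then 93100 × 0.0334201 ≈ 3110 ft³.

3110 ft³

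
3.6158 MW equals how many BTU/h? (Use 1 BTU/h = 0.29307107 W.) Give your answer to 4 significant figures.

1.234 × 10^7 BTU/h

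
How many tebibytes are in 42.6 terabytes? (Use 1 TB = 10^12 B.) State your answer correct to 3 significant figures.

38.7 TiB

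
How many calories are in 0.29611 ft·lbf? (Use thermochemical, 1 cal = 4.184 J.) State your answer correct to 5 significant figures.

0.095954 cal

1 ft·lbf = 0.324048 cal.
0.29611 × 0.324048 ≈ 0.095954 cal.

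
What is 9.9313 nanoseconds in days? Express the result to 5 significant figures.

1.1495 × 10^-13 d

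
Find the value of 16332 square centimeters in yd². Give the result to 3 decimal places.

1.953 square yards

1 square centimeter = 0.000119599 yd².
16332 × 0.000119599 ≈ 1.953 yd².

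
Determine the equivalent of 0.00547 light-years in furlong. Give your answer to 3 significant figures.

2.57 × 10^11 furlong

1 light-year = 4.70290 × 10^13 furlong.
So 0.00547 × 4.70290 × 10^13 ≈ 2.57 × 10^11 furlong.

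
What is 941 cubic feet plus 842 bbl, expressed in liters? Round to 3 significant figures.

161000 L

941 ft³ = 26646.2 L and 842 bbl = 133867 L.
26646.2 + 133867 ≈ 161000 L.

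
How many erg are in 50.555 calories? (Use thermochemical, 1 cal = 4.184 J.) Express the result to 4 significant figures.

2.115e+9 ergs

1 cal = 4.18400e+7 erg.
Then 50.555 × 4.18400e+7 ≈ 2.115e+9 erg.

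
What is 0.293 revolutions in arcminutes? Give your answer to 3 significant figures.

6330 arcminutes

1 revolution = 21600.0 arcmin.
Thus 0.293 × 21600.0 ≈ 6330 arcmin.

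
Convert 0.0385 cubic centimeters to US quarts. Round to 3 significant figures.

1 cubic centimeter = 0.00105669 US quarts.
0.0385 × 0.00105669 ≈ 4.07 × 10^-5 US qt.

4.07 × 10^-5 US qt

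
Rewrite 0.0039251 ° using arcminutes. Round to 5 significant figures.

1 degree = 60.0000 arcminutes.
0.0039251 × 60.0000 ≈ 0.23551 arcmin.

0.23551 arcmin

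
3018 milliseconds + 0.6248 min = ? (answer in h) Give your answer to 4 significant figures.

3018 ms = 0.000838333 h and 0.6248 min = 0.0104133 h.
0.000838333 + 0.0104133 ≈ 0.01125 h.

0.01125 h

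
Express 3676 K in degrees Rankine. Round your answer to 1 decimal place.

°R = K × 9/5.
Applying the formula gives 6616.8 °R.

6616.8 °R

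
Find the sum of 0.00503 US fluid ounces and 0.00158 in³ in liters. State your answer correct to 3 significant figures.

0.000175 L

0.00503 US fl oz = 0.000148755 L and 0.00158 in³ = 2.58916e-5 L.
0.000148755 + 2.58916e-5 ≈ 0.000175 L.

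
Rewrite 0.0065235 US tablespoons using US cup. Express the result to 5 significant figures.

0.00040772 US cups

1 US tbsp = 0.0625000 US cups.
0.0065235 × 0.0625000 ≈ 0.00040772 US cup.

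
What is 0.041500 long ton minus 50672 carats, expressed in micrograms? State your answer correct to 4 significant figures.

3.203 × 10^10 micrograms

0.041500 long ton = 4.21659 × 10^10 μg and 50672 ct = 1.01344 × 10^10 μg.
4.21659 × 10^10 − 1.01344 × 10^10 ≈ 3.203 × 10^10 μg.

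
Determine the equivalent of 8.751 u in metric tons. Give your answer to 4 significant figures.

1.453e-29 metric tons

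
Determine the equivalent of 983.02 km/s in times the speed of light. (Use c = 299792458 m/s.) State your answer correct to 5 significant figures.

1 km/s = 3.33564e-6 times the speed of light.
983.02 × 3.33564e-6 ≈ 0.0032790 c.

0.0032790 c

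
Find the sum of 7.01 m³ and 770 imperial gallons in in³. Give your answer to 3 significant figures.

641000 cubic inches

7.01 m³ = 427776 in³ and 770 imp gal = 213613 in³.
427776 + 213613 ≈ 641000 in³.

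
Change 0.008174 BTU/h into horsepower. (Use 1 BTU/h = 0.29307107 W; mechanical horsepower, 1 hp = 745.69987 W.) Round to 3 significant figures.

1 BTU/h = 0.000393015 hp.
So 0.008174 × 0.000393015 ≈ 3.21e-6 hp.

3.21e-6 horsepower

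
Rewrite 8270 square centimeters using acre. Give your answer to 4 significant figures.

0.0002044 acres

1 square centimeter = 2.47105e-8 acres.
Then 8270 × 2.47105e-8 ≈ 0.0002044 acre.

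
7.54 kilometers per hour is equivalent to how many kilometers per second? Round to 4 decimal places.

1 km/h = 0.000277778 km/s.
So 7.54 × 0.000277778 ≈ 0.0021 km/s.

0.0021 km/s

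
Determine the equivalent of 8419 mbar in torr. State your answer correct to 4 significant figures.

6315 torr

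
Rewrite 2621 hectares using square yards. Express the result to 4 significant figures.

3.135 × 10^7 square yards

1 hectare = 11959.9 square yards.
Thus 2621 × 11959.9 ≈ 3.135 × 10^7 yd².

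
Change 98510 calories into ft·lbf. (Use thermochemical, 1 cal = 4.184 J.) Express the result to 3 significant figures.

304000 ft·lbf

1 calorie = 3.08596 ft·lbf.
Then 98510 × 3.08596 ≈ 304000 ft·lbf.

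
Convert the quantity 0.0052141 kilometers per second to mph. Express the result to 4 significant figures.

11.66 mph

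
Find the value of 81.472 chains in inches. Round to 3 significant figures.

64500 in

1 chain = 792.000 inches.
Thus 81.472 × 792.000 ≈ 64500 in.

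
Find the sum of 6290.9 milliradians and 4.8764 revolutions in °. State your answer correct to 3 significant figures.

2120 °

6290.9 mrad = 360.442 ° and 4.8764 rev = 1755.50 °.
360.442 + 1755.50 ≈ 2120 °.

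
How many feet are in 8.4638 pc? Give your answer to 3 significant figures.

8.57e+17 feet

1 pc = 1.01236e+17 feet.
So 8.4638 × 1.01236e+17 ≈ 8.57e+17 ft.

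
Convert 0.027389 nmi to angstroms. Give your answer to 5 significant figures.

1 nautical mile = 1.85200e+13 angstroms.
0.027389 × 1.85200e+13 ≈ 5.0724e+11 Å.

5.0724e+11 Å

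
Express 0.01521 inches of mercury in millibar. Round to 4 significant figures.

0.5151 mbar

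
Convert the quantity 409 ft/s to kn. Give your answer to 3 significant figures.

242 kn

1 foot per second = 0.592484 knots.
409 × 0.592484 ≈ 242 kn.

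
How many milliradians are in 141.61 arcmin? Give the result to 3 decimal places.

41.193 mrad

1 arcmin = 0.290888 mrad.
Thus 141.61 × 0.290888 ≈ 41.193 mrad.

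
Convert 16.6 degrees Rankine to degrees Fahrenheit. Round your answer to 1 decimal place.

-443.1 °F

°R = °F + 459.67.
Applying the formula gives -443.1 °F.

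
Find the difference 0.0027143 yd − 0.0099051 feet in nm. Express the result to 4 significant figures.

-537100 nm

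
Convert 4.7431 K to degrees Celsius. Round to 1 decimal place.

-268.4 degrees Celsius

K = °C + 273.15.
Applying the formula gives -268.4 °C.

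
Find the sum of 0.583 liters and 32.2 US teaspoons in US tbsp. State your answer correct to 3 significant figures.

0.583 L = 39.4272 US tbsp and 32.2 US tsp = 10.7333 US tbsp.
39.4272 + 10.7333 ≈ 50.2 US tbsp.

50.2 US tbsp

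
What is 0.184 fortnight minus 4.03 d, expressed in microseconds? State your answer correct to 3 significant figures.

0.184 fortnight = 2.22566 × 10^11 μs and 4.03 d = 3.48192 × 10^11 μs.
2.22566 × 10^11 − 3.48192 × 10^11 ≈ -1.26 × 10^11 μs.

-1.26 × 10^11 microseconds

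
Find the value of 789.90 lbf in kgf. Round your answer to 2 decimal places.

358.29 kgf

1 lbf = 0.453592 kgf.
789.90 × 0.453592 ≈ 358.29 kgf.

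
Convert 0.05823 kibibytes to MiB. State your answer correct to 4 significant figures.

1 KiB = 0.0009765625 MiB.
Then 0.05823 × 0.0009765625 ≈ 5.687 × 10^-5 MiB.

5.687 × 10^-5 MiB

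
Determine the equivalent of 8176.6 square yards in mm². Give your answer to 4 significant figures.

6.837 × 10^9 square millimeters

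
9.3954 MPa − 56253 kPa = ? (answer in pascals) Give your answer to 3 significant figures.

9.3954 MPa = 9.39540 × 10^6 Pa and 56253 kPa = 5.62530 × 10^7 Pa.
9.39540 × 10^6 − 5.62530 × 10^7 ≈ -4.69 × 10^7 Pa.

-4.69 × 10^7 Pa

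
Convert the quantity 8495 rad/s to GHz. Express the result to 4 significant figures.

1 radian per second = 1.59155 × 10^-10 gigahertz.
Then 8495 × 1.59155 × 10^-10 ≈ 1.352 × 10^-6 GHz.

1.352 × 10^-6 GHz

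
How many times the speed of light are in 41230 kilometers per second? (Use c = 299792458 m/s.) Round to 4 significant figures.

0.1375 c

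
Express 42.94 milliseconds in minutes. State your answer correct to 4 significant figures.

1 ms = 1.66667 × 10^-5 min.
Then 42.94 × 1.66667 × 10^-5 ≈ 0.0007157 min.

0.0007157 min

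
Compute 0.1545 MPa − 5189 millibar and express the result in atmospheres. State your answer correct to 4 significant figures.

0.1545 MPa = 1.52480 atm and 5189 mbar = 5.12114 atm.
1.52480 − 5.12114 ≈ -3.596 atm.

-3.596 atm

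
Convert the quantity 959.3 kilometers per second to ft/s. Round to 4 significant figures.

3.147e+6 ft/s

1 kilometer per second = 3280.84 ft/s.
So 959.3 × 3280.84 ≈ 3.147e+6 ft/s.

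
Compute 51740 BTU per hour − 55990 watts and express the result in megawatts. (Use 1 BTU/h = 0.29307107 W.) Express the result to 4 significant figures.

-0.04083 megawatts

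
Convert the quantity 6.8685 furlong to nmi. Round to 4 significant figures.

0.7461 nmi

1 furlong = 0.108622 nautical miles.
6.8685 × 0.108622 ≈ 0.7461 nmi.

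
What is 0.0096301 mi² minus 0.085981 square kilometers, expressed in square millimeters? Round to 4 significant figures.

0.0096301 mi² = 2.49418 × 10^10 mm² and 0.085981 km² = 8.59810 × 10^10 mm².
2.49418 × 10^10 − 8.59810 × 10^10 ≈ -6.104 × 10^10 mm².

-6.104 × 10^10 mm²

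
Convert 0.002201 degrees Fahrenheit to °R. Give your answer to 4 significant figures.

°R = °F + 459.67.
Applying the formula gives 459.7 °R.

459.7 °R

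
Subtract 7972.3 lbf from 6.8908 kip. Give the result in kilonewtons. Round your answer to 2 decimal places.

6.8908 kip = 30.6518 kN and 7972.3 lbf = 35.4626 kN.
30.6518 − 35.4626 ≈ -4.81 kN.

-4.81 kilonewtons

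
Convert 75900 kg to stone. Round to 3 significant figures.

1 kilogram = 0.157473 st.
75900 × 0.157473 ≈ 12000 st.

12000 st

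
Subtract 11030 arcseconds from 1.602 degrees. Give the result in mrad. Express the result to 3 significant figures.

-25.5 mrad

1.602 ° = 27.9602 mrad and 11030 arcsec = 53.4749 mrad.
27.9602 − 53.4749 ≈ -25.5 mrad.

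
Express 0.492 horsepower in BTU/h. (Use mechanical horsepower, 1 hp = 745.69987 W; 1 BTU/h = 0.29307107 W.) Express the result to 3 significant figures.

1250 BTU per hour

1 horsepower = 2544.43 BTU/h.
So 0.492 × 2544.43 ≈ 1250 BTU/h.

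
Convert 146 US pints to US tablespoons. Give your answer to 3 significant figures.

4670 US tbsp

1 US pint = 32.0000 US tablespoons.
Thus 146 × 32.0000 ≈ 4670 US tbsp.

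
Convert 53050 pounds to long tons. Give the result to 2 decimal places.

23.68 long ton

1 lb = 0.000446429 long ton.
Then 53050 × 0.000446429 ≈ 23.68 long ton.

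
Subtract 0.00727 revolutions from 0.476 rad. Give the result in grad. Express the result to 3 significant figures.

0.476 rad = 30.3031 grad and 0.00727 rev = 2.90800 grad.
30.3031 − 2.90800 ≈ 27.4 grad.

27.4 grad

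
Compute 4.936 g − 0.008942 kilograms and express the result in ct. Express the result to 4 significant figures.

-20.03 ct

4.936 g = 24.6800 ct and 0.008942 kg = 44.7100 ct.
24.6800 − 44.7100 ≈ -20.03 ct.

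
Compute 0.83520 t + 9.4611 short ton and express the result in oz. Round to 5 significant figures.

332220 oz

0.83520 t = 29460.8 oz and 9.4611 short ton = 302755 oz.
29460.8 + 302755 ≈ 332220 oz.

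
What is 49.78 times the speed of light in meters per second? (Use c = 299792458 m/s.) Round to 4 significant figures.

1.492e+10 meters per second

1 speed of light = 2.99792e+8 m/s.
49.78 × 2.99792e+8 ≈ 1.492e+10 m/s.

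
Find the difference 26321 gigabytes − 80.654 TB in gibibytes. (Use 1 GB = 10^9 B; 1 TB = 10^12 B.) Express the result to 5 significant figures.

26321 GB = 24513.3 GiB and 80.654 TB = 75114.9 GiB.
24513.3 − 75114.9 ≈ -50602 GiB.

-50602 gibibytes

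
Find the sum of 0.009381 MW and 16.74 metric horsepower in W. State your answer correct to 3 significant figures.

0.009381 MW = 9381.00 W and 16.74 PS = 12312.2 W.
9381.00 + 12312.2 ≈ 21700 W.

21700 watts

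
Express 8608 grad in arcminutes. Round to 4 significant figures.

1 grad = 54.0000 arcminutes.
8608 × 54.0000 ≈ 464800 arcmin.

464800 arcmin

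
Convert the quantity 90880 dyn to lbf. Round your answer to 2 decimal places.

0.20 pounds-force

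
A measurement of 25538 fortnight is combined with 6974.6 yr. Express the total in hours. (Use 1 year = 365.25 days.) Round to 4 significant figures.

6.972e+7 hours

25538 fortnight = 8.58077e+6 h and 6974.6 yr = 6.11393e+7 h.
8.58077e+6 + 6.11393e+7 ≈ 6.972e+7 h.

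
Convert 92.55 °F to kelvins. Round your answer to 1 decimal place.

306.8 K

K = (°F + 459.67) × 5/9.
Applying the formula gives 306.8 K.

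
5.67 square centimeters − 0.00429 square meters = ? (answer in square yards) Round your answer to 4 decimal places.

5.67 cm² = 0.000678126 yd² and 0.00429 m² = 0.00513080 yd².
0.000678126 − 0.00513080 ≈ -0.0045 yd².

-0.0045 yd²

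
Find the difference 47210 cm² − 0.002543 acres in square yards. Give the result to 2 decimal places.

-6.66 yd²

47210 cm² = 5.64627 yd² and 0.002543 acre = 12.3081 yd².
5.64627 − 12.3081 ≈ -6.66 yd².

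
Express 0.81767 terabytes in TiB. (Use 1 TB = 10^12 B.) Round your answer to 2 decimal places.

0.74 tebibytes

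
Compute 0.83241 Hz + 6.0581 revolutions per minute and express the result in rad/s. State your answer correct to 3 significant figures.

5.86 radians per second

0.83241 Hz = 5.23019 rad/s and 6.0581 rpm = 0.634403 rad/s.
5.23019 + 0.634403 ≈ 5.86 rad/s.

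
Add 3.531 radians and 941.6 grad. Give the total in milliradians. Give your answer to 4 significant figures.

3.531 rad = 3531.00 mrad and 941.6 grad = 14790.6 mrad.
3531.00 + 14790.6 ≈ 18320 mrad.

18320 mrad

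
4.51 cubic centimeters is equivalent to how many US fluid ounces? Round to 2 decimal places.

1 cubic centimeter = 0.0338140 US fl oz.
Thus 4.51 × 0.0338140 ≈ 0.15 US fl oz.

0.15 US fluid ounces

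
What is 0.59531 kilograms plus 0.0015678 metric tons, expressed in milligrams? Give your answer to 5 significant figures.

2.1631 × 10^6 milligrams

0.59531 kg = 595310 mg and 0.0015678 t = 1.56780 × 10^6 mg.
595310 + 1.56780 × 10^6 ≈ 2.1631 × 10^6 mg.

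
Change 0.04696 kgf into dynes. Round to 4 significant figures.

46050 dyn

1 kilogram-force = 980665 dyn.
0.04696 × 980665 ≈ 46050 dyn.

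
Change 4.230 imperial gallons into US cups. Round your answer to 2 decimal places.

1 imperial gallon = 19.2152 US cup.
Then 4.230 × 19.2152 ≈ 81.28 US cup.

81.28 US cup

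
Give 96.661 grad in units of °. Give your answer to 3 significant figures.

87.0 °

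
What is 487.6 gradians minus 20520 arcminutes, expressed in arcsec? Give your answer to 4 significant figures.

487.6 grad = 1.57982 × 10^6 arcsec and 20520 arcmin = 1.23120 × 10^6 arcsec.
1.57982 × 10^6 − 1.23120 × 10^6 ≈ 348600 arcsec.

348600 arcsec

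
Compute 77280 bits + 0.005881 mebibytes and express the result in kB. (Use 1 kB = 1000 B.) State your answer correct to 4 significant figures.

15.83 kB

77280 bit = 9.66000 kB and 0.005881 MiB = 6.16668 kB.
9.66000 + 6.16668 ≈ 15.83 kB.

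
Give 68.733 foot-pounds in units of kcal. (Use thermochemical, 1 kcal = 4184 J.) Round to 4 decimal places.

0.0223 kcal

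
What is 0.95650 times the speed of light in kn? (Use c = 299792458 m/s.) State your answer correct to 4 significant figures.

5.574 × 10^8 kn

1 speed of light = 5.82750 × 10^8 kn.
Thus 0.95650 × 5.82750 × 10^8 ≈ 5.574 × 10^8 kn.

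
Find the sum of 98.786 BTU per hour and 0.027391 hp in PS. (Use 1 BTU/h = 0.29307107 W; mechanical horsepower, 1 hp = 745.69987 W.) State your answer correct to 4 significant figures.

0.06713 PS

98.786 BTU/h = 0.0393628 PS and 0.027391 hp = 0.0277709 PS.
0.0393628 + 0.0277709 ≈ 0.06713 PS.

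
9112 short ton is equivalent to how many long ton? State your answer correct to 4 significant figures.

8136 long ton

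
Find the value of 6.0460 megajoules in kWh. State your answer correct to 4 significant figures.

1.679 kWh

1 megajoule = 0.277778 kilowatt-hours.
6.0460 × 0.277778 ≈ 1.679 kWh.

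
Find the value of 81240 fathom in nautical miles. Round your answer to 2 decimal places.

1 fathom = 0.000987473 nmi.
So 81240 × 0.000987473 ≈ 80.22 nmi.

80.22 nmi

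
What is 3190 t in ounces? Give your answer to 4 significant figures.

1.125e+8 oz

1 metric ton = 35274.0 oz.
So 3190 × 35274.0 ≈ 1.125e+8 oz.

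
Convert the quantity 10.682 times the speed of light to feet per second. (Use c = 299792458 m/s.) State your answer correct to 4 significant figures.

1.051e+10 feet per second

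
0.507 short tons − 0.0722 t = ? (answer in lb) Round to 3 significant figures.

0.507 short ton = 1014.00 lb and 0.0722 t = 159.174 lb.
1014.00 − 159.174 ≈ 855 lb.

855 lb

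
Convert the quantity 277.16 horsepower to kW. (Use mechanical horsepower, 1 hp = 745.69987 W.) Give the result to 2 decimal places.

206.68 kilowatts

1 horsepower = 0.745700 kW.
Then 277.16 × 0.745700 ≈ 206.68 kW.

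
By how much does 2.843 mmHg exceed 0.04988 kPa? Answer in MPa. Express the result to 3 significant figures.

0.000329 megapascals

2.843 mmHg = 0.000379036 MPa and 0.04988 kPa = 4.98800e-5 MPa.
0.000379036 − 4.98800e-5 ≈ 0.000329 MPa.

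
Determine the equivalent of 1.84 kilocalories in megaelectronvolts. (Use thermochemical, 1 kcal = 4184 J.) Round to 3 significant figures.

4.81e+16 megaelectronvolts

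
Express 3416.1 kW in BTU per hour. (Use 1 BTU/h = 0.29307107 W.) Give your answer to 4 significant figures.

1.166e+7 BTU per hour

1 kilowatt = 3412.14 BTU per hour.
So 3416.1 × 3412.14 ≈ 1.166e+7 BTU/h.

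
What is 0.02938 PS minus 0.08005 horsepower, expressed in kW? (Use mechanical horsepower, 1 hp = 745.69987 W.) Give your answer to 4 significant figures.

-0.03808 kW

0.02938 PS = 0.0216090 kW and 0.08005 hp = 0.0596933 kW.
0.0216090 − 0.0596933 ≈ -0.03808 kW.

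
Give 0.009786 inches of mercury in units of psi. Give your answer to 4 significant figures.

1 inHg = 0.491154 psi.
0.009786 × 0.491154 ≈ 0.004806 psi.

0.004806 pounds per square inch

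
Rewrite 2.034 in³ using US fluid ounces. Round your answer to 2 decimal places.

1 in³ = 0.554113 US fluid ounces.
Thus 2.034 × 0.554113 ≈ 1.13 US fl oz.

1.13 US fluid ounces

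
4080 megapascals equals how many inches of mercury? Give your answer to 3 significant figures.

1 MPa = 295.300 inHg.
So 4080 × 295.300 ≈ 1.20e+6 inHg.

1.20e+6 inches of mercury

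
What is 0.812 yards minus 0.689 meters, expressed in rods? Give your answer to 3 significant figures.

0.812 yd = 0.147636 rod and 0.689 m = 0.137000 rod.
0.147636 − 0.137000 ≈ 0.0106 rod.

0.0106 rod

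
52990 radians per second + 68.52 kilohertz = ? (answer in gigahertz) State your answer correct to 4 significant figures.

7.695 × 10^-5 gigahertz

52990 rad/s = 8.43362 × 10^-6 GHz and 68.52 kHz = 6.85200 × 10^-5 GHz.
8.43362 × 10^-6 + 6.85200 × 10^-5 ≈ 7.695 × 10^-5 GHz.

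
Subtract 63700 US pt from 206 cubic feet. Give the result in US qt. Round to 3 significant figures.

206 ft³ = 6163.95 US qt and 63700 US pt = 31850.0 US qt.
6163.95 − 31850.0 ≈ -25700 US qt.

-25700 US qt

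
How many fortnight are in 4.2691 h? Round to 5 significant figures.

0.012706 fortnight

1 h = 0.00297619 fortnights.
So 4.2691 × 0.00297619 ≈ 0.012706 fortnight.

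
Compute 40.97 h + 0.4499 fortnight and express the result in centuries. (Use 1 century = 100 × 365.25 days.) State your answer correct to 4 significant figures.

0.0002192 century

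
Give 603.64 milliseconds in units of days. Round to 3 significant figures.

6.99e-6 d

1 millisecond = 1.15741e-8 d.
So 603.64 × 1.15741e-8 ≈ 6.99e-6 d.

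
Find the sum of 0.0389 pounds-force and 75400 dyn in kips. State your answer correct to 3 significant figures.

0.000208 kip

0.0389 lbf = 3.89000e-5 kip and 75400 dyn = 0.000169506 kip.
3.89000e-5 + 0.000169506 ≈ 0.000208 kip.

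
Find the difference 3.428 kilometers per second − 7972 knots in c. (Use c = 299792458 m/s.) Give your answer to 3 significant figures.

3.428 km/s = 1.14346 × 10^-5 c and 7972 kn = 1.36800 × 10^-5 c.
1.14346 × 10^-5 − 1.36800 × 10^-5 ≈ -2.25 × 10^-6 c.

-2.25 × 10^-6 c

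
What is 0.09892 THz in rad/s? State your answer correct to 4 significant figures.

6.215 × 10^11 rad/s

1 terahertz = 6.28319 × 10^12 radians per second.
Then 0.09892 × 6.28319 × 10^12 ≈ 6.215 × 10^11 rad/s.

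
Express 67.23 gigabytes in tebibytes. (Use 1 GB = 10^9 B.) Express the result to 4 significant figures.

0.06115 TiB

1 gigabyte = 0.000909495 TiB.
Thus 67.23 × 0.000909495 ≈ 0.06115 TiB.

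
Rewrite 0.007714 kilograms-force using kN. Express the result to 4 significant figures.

7.565 × 10^-5 kN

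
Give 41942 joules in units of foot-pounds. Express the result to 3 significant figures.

30900 ft·lbf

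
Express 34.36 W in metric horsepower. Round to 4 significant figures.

0.04672 metric horsepower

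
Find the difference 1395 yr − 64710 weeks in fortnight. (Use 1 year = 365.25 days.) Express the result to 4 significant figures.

1395 yr = 36394.6 fortnight and 64710 wk = 32355.0 fortnight.
36394.6 − 32355.0 ≈ 4040 fortnight.

4040 fortnight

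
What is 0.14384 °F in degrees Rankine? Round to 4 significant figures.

459.8 degrees Rankine

°R = °F + 459.67.
Applying the formula gives 459.8 °R.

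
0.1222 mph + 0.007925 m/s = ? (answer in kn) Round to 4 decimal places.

0.1222 mph = 0.106189 kn and 0.007925 m/s = 0.0154050 kn.
0.106189 + 0.0154050 ≈ 0.1216 kn.

0.1216 knots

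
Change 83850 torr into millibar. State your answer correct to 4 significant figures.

111800 mbar

1 torr = 1.33322 mbar.
So 83850 × 1.33322 ≈ 111800 mbar.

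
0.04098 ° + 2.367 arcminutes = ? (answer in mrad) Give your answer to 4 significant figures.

0.04098 ° = 0.715236 mrad and 2.367 arcmin = 0.688532 mrad.
0.715236 + 0.688532 ≈ 1.404 mrad.

1.404 mrad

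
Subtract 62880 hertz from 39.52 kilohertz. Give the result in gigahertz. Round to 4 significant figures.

-2.336 × 10^-5 gigahertz

39.52 kHz = 3.95200 × 10^-5 GHz and 62880 Hz = 6.28800 × 10^-5 GHz.
3.95200 × 10^-5 − 6.28800 × 10^-5 ≈ -2.336 × 10^-5 GHz.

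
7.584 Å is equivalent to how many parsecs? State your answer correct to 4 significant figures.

1 Å = 3.24078e-27 pc.
7.584 × 3.24078e-27 ≈ 2.458e-26 pc.

2.458e-26 parsecs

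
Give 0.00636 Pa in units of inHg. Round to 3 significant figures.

1.88e-6 inHg

1 pascal = 0.000295300 inches of mercury.
Then 0.00636 × 0.000295300 ≈ 1.88e-6 inHg.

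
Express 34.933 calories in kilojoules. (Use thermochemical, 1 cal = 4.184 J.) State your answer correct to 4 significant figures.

0.1462 kilojoules

1 calorie = 0.00418400 kJ.
Then 34.933 × 0.00418400 ≈ 0.1462 kJ.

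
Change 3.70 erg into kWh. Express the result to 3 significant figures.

1.03 × 10^-13 kilowatt-hours

1 erg = 2.77778 × 10^-14 kWh.
Then 3.70 × 2.77778 × 10^-14 ≈ 1.03 × 10^-13 kWh.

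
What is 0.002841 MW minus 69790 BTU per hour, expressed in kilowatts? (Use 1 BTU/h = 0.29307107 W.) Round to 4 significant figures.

-17.61 kilowatts

0.002841 MW = 2.84100 kW and 69790 BTU/h = 20.4534 kW.
2.84100 − 20.4534 ≈ -17.61 kW.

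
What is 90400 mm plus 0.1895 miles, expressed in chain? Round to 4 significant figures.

19.65 chain

90400 mm = 4.49376 chain and 0.1895 mi = 15.1600 chain.
4.49376 + 15.1600 ≈ 19.65 chain.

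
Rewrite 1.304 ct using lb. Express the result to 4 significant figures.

0.0005750 lb

1 carat = 0.000440925 pounds.
Then 1.304 × 0.000440925 ≈ 0.0005750 lb.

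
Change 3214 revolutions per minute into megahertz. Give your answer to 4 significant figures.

5.357 × 10^-5 MHz

1 revolution per minute = 1.66667 × 10^-8 megahertz.
So 3214 × 1.66667 × 10^-8 ≈ 5.357 × 10^-5 MHz.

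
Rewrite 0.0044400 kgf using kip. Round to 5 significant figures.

9.7885e-6 kip

1 kilogram-force = 0.00220462 kip.
0.0044400 × 0.00220462 ≈ 9.7885e-6 kip.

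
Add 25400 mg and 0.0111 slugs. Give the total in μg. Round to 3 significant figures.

1.87e+8 μg

25400 mg = 2.54000e+7 μg and 0.0111 slug = 1.61992e+8 μg.
2.54000e+7 + 1.61992e+8 ≈ 1.87e+8 μg.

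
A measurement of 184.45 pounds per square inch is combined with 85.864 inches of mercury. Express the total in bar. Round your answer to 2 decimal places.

15.63 bar

184.45 psi = 12.7174 bar and 85.864 inHg = 2.90769 bar.
12.7174 + 2.90769 ≈ 15.63 bar.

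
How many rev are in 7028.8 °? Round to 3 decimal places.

19.524 revolutions

1 degree = 0.00277778 rev.
So 7028.8 × 0.00277778 ≈ 19.524 rev.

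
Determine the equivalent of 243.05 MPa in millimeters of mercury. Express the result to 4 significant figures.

1.823 × 10^6 millimeters of mercury

1 megapascal = 7500.62 mmHg.
243.05 × 7500.62 ≈ 1.823 × 10^6 mmHg.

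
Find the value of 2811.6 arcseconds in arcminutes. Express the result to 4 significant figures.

46.86 arcminutes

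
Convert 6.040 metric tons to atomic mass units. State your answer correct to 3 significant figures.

3.64 × 10^30 u

1 metric ton = 6.02214 × 10^29 atomic mass units.
So 6.040 × 6.02214 × 10^29 ≈ 3.64 × 10^30 u.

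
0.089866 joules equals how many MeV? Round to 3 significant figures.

1 J = 6.24151e+12 MeV.
Then 0.089866 × 6.24151e+12 ≈ 5.61e+11 MeV.

5.61e+11 MeV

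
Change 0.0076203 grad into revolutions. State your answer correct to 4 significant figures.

1.905e-5 rev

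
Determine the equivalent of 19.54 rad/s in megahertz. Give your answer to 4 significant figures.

3.110 × 10^-6 megahertz

1 radian per second = 1.59155 × 10^-7 MHz.
19.54 × 1.59155 × 10^-7 ≈ 3.110 × 10^-6 MHz.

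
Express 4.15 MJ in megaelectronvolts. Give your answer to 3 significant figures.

2.59 × 10^19 megaelectronvolts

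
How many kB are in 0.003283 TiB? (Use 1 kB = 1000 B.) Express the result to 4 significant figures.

3.610e+6 kilobytes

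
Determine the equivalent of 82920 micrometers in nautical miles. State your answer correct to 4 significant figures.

4.477 × 10^-5 nmi

1 μm = 5.39957 × 10^-10 nmi.
82920 × 5.39957 × 10^-10 ≈ 4.477 × 10^-5 nmi.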